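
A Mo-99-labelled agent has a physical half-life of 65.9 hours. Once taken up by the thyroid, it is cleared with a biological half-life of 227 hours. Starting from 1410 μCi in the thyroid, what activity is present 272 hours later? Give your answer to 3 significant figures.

1/t_eff = 1/t_phys + 1/t_biol = 1/65.9 + 1/227 = 0.01958 per hour.
t_eff = 65.9 × 227 / (65.9 + 227) ≈ 51.073 hours.
Remaining = 1410 × (1/2)^(272/51.073) = 1410 × (1/2)^5.3257 ≈ 35.158 μCi.

35.2 μCi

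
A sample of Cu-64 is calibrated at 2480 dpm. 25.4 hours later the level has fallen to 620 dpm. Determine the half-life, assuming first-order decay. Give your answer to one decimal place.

12.7 hours

A/A₀ = 620/2480 ≈ 0.25.
n = log₂(4) ≈ 2 half-lives elapsed in 25.4 hours.
t½ = 25.4/2 ≈ 12.7 hours.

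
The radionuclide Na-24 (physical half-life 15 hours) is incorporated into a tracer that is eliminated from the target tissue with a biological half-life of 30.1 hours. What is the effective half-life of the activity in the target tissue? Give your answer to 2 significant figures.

10 hours

1/t_eff = 1/t_phys + 1/t_biol = 1/15 + 1/30.1 = 0.099889 per hour.
t_eff = 15 × 30.1 / (15 + 30.1) ≈ 10.011 hours.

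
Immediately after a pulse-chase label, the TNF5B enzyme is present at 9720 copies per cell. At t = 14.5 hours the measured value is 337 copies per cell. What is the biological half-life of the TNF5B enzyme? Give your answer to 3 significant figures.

A/A₀ = 337/9720 ≈ 0.034671.
n = log₂(28.843) ≈ 4.8501 half-lives elapsed in 14.5 hours.
t½ = 14.5/4.8501 ≈ 2.9896 hours.

2.99 hours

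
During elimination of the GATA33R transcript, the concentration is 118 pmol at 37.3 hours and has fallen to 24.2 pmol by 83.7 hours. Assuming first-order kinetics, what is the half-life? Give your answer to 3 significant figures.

Over Δt = 83.7 − 37.3 = 46.4 hours, the level fell by a factor of 118/24.2 ≈ 4.876.
n = log₂(4.876) ≈ 2.2857 half-lives, so t½ = 46.4/2.2857 ≈ 20.3 hours.

20.3 hours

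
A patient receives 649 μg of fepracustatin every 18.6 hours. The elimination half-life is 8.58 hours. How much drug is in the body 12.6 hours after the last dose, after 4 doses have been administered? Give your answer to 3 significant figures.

301 μg

The 4 doses were given 68.4, 49.8, 31.2, 12.6 hours ago.
Total = 649·(1/2)^(68.4/8.58) + 649·(1/2)^(49.8/8.58) + 649·(1/2)^(31.2/8.58) + 649·(1/2)^(12.6/8.58)
      = 2.5848 + 11.615 + 52.19 + 234.52 ≈ 300.91 μg.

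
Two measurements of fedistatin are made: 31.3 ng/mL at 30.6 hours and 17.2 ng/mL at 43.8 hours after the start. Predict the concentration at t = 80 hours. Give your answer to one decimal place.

Over Δt = 43.8 − 30.6 = 13.2 hours, the level fell by a factor of 31.3/17.2 ≈ 1.8198.
n = log₂(1.8198) ≈ 0.86375 half-lives, so t½ = 13.2/0.86375 ≈ 15.282 hours.
From t = 43.8 to t = 80: 17.2 × (1/2)^((80−43.8)/15.282) ≈ 3.3301 ng/mL.

3.3 ng/mL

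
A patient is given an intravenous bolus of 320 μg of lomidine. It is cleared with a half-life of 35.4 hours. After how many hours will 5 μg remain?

212.4 hours

5/320 = 1/64, so 6 half-lives have elapsed.
t = 6 × 35.4 = 212.4 hours.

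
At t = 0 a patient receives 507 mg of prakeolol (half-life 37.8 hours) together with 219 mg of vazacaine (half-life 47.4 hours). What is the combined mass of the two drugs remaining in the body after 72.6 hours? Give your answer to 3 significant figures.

210 mg

prakeolol: 507 × (1/2)^(72.6/37.8) = 507 × (1/2)^1.9206 ≈ 133.92 mg.
vazacaine: 219 × (1/2)^(72.6/47.4) = 219 × (1/2)^1.5316 ≈ 75.748 mg.
Total = 133.92 + 75.748 ≈ 209.67 mg.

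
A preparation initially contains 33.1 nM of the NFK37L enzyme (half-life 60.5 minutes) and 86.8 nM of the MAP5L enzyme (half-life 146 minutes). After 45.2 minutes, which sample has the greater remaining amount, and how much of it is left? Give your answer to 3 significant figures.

MAP5L enzyme, 70.0 nM

NFK37L enzyme: 33.1 × (1/2)^0.74711 ≈ 19.721 nM.
MAP5L enzyme: 86.8 × (1/2)^0.30959 ≈ 70.036 nM.
MAP5L enzyme has more remaining, at ≈ 70.036 nM.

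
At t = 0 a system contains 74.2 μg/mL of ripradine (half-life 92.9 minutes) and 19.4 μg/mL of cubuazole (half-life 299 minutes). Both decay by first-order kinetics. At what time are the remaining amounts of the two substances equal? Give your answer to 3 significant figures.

Set 74.2·(1/2)^(t/92.9) = 19.4·(1/2)^(t/299).
Taking log₂: log₂(74.2/19.4) = t·(1/92.9 − 1/299).
log₂(3.8247) = 1.9354; 1/92.9 − 1/299 = 0.0074198.
t = 1.9354 / 0.0074198 ≈ 260.84 minutes.

261 minutes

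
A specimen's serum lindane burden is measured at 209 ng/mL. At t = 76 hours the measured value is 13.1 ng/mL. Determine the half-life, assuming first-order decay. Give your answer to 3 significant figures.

19.0 hours

A/A₀ = 13.1/209 ≈ 0.062679.
n = log₂(15.954) ≈ 3.9959 half-lives elapsed in 76 hours.
t½ = 76/3.9959 ≈ 19.02 hours.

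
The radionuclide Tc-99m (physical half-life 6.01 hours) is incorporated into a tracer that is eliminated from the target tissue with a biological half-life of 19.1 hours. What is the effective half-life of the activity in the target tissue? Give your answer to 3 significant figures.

1/t_eff = 1/t_phys + 1/t_biol = 1/6.01 + 1/19.1 = 0.21875 per hour.
t_eff = 6.01 × 19.1 / (6.01 + 19.1) ≈ 4.5715 hours.

4.57 hours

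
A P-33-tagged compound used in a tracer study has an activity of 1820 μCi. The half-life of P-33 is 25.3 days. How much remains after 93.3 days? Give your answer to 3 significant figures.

Number of half-lives: n = 93.3/25.3 ≈ 3.6877.
Remaining = 1820 × (1/2)^3.6877 = 1820 × 0.077603 ≈ 141.24 μCi.

141 μCi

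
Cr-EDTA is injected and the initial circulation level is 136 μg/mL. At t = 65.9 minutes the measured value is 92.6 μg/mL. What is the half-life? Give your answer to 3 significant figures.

119 minutes

A/A₀ = 92.6/136 ≈ 0.68088.
n = log₂(1.4687) ≈ 0.55452 half-lives elapsed in 65.9 minutes.
t½ = 65.9/0.55452 ≈ 118.84 minutes.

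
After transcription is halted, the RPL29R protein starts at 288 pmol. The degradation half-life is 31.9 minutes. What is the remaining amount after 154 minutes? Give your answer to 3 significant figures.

10.1 pmol

Number of half-lives: n = 154/31.9 ≈ 4.8276.
Remaining = 288 × (1/2)^4.8276 = 288 × 0.035217 ≈ 10.142 pmol.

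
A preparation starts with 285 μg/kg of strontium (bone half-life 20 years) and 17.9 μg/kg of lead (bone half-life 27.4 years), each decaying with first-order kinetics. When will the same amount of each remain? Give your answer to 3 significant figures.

296 years

Set 285·(1/2)^(t/20) = 17.9·(1/2)^(t/27.4).
Taking log₂: log₂(285/17.9) = t·(1/20 − 1/27.4).
log₂(15.922) = 3.9929; 1/20 − 1/27.4 = 0.013504.
t = 3.9929 / 0.013504 ≈ 295.69 years.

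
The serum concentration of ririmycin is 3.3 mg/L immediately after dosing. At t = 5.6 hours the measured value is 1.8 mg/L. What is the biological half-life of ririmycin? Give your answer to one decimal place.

6.4 hours

A/A₀ = 1.8/3.3 ≈ 0.54545.
n = log₂(1.8333) ≈ 0.87447 half-lives elapsed in 5.6 hours.
t½ = 5.6/0.87447 ≈ 6.4039 hours.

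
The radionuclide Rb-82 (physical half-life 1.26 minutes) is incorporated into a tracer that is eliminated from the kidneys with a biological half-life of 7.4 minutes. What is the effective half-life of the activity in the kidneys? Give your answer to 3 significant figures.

1.08 minutes

1/t_eff = 1/t_phys + 1/t_biol = 1/1.26 + 1/7.4 = 0.92879 per minute.
t_eff = 1.26 × 7.4 / (1.26 + 7.4) ≈ 1.0767 minutes.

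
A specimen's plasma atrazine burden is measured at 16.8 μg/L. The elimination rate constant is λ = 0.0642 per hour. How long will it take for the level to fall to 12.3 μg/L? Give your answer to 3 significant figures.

t½ = ln 2 / λ = 0.69315 / 0.0642 ≈ 10.797 hours.
Fraction remaining = 12.3/16.8 ≈ 0.73214.
n = log₂(16.8/12.3) = ln(1.3659)/ln 2 ≈ 0.4498 half-lives.
t = n × t½ = 0.4498 × 10.797 ≈ 4.8564 hours.

4.86 hours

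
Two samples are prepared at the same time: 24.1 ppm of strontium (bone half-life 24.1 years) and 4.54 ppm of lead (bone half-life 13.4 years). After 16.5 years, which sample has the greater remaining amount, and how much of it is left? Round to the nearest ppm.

strontium, 15 ppm

strontium: 24.1 × (1/2)^0.68465 ≈ 14.994 ppm.
lead: 4.54 × (1/2)^1.2313 ≈ 1.9337 ppm.
Strontium has more remaining, at ≈ 14.994 ppm.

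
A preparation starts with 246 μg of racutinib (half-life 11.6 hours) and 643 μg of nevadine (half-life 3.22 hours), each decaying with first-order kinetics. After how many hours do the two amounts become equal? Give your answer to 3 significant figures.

Set 246·(1/2)^(t/11.6) = 643·(1/2)^(t/3.22).
Taking log₂: log₂(246/643) = t·(1/11.6 − 1/3.22).
log₂(0.38258) = -1.3862; 1/11.6 − 1/3.22 = -0.22435.
t = -1.3862 / -0.22435 ≈ 6.1785 hours.

6.18 hours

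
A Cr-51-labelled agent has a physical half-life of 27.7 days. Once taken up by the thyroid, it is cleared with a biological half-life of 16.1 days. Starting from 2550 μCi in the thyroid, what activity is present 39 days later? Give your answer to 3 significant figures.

179 μCi

1/t_eff = 1/t_phys + 1/t_biol = 1/27.7 + 1/16.1 = 0.098213 per day.
t_eff = 27.7 × 16.1 / (27.7 + 16.1) ≈ 10.182 days.
Remaining = 2550 × (1/2)^(39/10.182) = 2550 × (1/2)^3.8303 ≈ 179.27 μCi.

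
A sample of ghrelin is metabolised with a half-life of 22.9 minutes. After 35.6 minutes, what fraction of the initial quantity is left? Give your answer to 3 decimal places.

n = 35.6/22.9 ≈ 1.5546 half-lives.
Fraction remaining = (1/2)^1.5546 ≈ 0.34043.

0.340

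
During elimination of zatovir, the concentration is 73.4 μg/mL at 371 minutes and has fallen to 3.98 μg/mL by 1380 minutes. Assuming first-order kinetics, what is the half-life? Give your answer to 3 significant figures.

240 minutes

Over Δt = 1380 − 371 = 1009 minutes, the level fell by a factor of 73.4/3.98 ≈ 18.442.
n = log₂(18.442) ≈ 4.2049 half-lives, so t½ = 1009/4.2049 ≈ 239.96 minutes.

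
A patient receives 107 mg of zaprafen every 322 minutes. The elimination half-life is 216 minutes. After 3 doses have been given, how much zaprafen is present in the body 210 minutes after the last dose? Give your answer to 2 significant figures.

The 3 doses were given 854, 532, 210 minutes ago.
Total = 107·(1/2)^(854/216) + 107·(1/2)^(532/216) + 107·(1/2)^(210/216)
      = 6.9056 + 19.407 + 54.54 ≈ 80.853 mg.

81 mg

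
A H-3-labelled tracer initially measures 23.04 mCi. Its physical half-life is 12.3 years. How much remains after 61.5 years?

0.72 mCi

Elapsed time is 5 half-lives (61.5/12.3).
Each half-life halves the amount: 23.04 × (1/2)^5 = 23.04/32 = 0.72 mCi.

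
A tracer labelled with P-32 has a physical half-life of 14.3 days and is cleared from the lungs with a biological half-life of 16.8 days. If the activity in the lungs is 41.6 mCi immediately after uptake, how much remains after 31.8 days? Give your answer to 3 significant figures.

2.40 mCi

1/t_eff = 1/t_phys + 1/t_biol = 1/14.3 + 1/16.8 = 0.12945 per day.
t_eff = 14.3 × 16.8 / (14.3 + 16.8) ≈ 7.7248 days.
Remaining = 41.6 × (1/2)^(31.8/7.7248) = 41.6 × (1/2)^4.1166 ≈ 2.3981 mCi.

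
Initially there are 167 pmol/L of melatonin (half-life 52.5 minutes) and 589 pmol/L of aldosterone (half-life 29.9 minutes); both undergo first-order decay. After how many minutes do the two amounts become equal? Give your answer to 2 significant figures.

130 minutes

Set 167·(1/2)^(t/52.5) = 589·(1/2)^(t/29.9).
Taking log₂: log₂(167/589) = t·(1/52.5 − 1/29.9).
log₂(0.28353) = -1.8184; 1/52.5 − 1/29.9 = -0.014397.
t = -1.8184 / -0.014397 ≈ 126.3 minutes.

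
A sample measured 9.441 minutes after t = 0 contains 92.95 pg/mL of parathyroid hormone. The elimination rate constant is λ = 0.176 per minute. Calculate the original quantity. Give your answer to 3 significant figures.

490 pg/mL

t½ = ln 2 / λ = 0.69315 / 0.176 ≈ 3.9383 minutes.
Number of half-lives elapsed: n = 9.441/3.9383 ≈ 2.3972.
A₀ = A × 2^n = 92.95 × 2^2.3972 = 92.95 × 5.2678 ≈ 489.64 pg/mL.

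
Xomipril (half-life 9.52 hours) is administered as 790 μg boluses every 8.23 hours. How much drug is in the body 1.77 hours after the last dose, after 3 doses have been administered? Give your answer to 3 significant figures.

1290 μg

The 3 doses were given 18.23, 10, 1.77 hours ago.
Total = 790·(1/2)^(18.23/9.52) + 790·(1/2)^(10/9.52) + 790·(1/2)^(1.77/9.52)
      = 209.5 + 381.43 + 694.48 ≈ 1285.4 μg.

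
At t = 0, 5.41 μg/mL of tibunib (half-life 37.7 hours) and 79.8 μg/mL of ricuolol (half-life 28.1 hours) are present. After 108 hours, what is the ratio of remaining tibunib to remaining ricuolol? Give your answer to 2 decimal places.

tibunib: 5.41 × (1/2)^(108/37.7) = 5.41 × (1/2)^2.8647 ≈ 0.74273 μg/mL.
ricuolol: 79.8 × (1/2)^(108/28.1) = 79.8 × (1/2)^3.8434 ≈ 5.5593 μg/mL.
Ratio ≈ 0.74273 / 5.5593 ≈ 0.1336.

0.13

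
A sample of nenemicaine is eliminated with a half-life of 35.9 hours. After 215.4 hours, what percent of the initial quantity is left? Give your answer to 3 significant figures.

1.56%

n = 215.4/35.9 ≈ 6 half-lives.
Fraction remaining = (1/2)^6 ≈ 0.015625, i.e. 1.5625%.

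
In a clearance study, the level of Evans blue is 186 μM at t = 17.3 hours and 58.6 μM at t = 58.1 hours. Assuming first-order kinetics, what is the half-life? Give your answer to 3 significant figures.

Over Δt = 58.1 − 17.3 = 40.8 hours, the level fell by a factor of 186/58.6 ≈ 3.1741.
n = log₂(3.1741) ≈ 1.6663 half-lives, so t½ = 40.8/1.6663 ≈ 24.485 hours.

24.5 hours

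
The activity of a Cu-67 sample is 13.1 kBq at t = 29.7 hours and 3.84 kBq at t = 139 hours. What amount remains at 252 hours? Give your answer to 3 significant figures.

1.08 kBq

Over Δt = 139 − 29.7 = 109.3 hours, the level fell by a factor of 13.1/3.84 ≈ 3.4115.
n = log₂(3.4115) ≈ 1.7704 half-lives, so t½ = 109.3/1.7704 ≈ 61.738 hours.
From t = 139 to t = 252: 3.84 × (1/2)^((252−139)/61.738) ≈ 1.0798 kBq.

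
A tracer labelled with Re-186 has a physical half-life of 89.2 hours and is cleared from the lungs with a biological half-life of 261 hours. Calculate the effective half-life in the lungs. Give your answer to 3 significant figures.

66.5 hours

1/t_eff = 1/t_phys + 1/t_biol = 1/89.2 + 1/261 = 0.015042 per hour.
t_eff = 89.2 × 261 / (89.2 + 261) ≈ 66.48 hours.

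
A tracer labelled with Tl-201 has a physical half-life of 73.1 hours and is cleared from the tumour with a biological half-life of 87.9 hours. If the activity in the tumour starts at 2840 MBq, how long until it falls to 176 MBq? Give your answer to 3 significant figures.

160 hours

1/t_eff = 1/t_phys + 1/t_biol = 1/73.1 + 1/87.9 = 0.025056 per hour.
t_eff = 73.1 × 87.9 / (73.1 + 87.9) ≈ 39.91 hours.
n = log₂(2840/176) ≈ 4.0122; t = 4.0122 × 39.91 ≈ 160.13 hours.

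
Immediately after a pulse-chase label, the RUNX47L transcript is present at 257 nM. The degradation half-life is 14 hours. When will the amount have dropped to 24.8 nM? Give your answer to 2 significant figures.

Fraction remaining = 24.8/257 ≈ 0.096498.
n = log₂(257/24.8) = ln(10.363)/ln 2 ≈ 3.3734 half-lives.
t = n × t½ = 3.3734 × 14 ≈ 47.227 hours.

47 hours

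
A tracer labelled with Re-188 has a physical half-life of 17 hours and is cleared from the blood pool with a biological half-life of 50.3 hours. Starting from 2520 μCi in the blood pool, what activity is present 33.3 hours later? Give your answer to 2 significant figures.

1/t_eff = 1/t_phys + 1/t_biol = 1/17 + 1/50.3 = 0.078704 per hour.
t_eff = 17 × 50.3 / (17 + 50.3) ≈ 12.706 hours.
Remaining = 2520 × (1/2)^(33.3/12.706) = 2520 × (1/2)^2.6209 ≈ 409.68 μCi.

410 μCi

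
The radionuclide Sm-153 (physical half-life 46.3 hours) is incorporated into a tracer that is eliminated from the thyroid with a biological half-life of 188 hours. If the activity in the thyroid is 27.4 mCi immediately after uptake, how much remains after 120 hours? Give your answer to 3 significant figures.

2.92 mCi

1/t_eff = 1/t_phys + 1/t_biol = 1/46.3 + 1/188 = 0.026917 per hour.
t_eff = 46.3 × 188 / (46.3 + 188) ≈ 37.151 hours.
Remaining = 27.4 × (1/2)^(120/37.151) = 27.4 × (1/2)^3.2301 ≈ 2.9201 mCi.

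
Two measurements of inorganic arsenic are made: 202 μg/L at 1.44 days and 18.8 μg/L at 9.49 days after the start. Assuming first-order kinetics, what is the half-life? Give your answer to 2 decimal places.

2.35 days

Over Δt = 9.49 − 1.44 = 8.05 days, the level fell by a factor of 202/18.8 ≈ 10.745.
n = log₂(10.745) ≈ 3.4256 half-lives, so t½ = 8.05/3.4256 ≈ 2.35 days.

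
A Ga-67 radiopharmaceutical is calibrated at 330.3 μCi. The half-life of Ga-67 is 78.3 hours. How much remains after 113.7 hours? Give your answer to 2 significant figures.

Number of half-lives: n = 113.7/78.3 ≈ 1.4521.
Remaining = 330.3 × (1/2)^1.4521 = 330.3 × 0.36549 ≈ 120.72 μCi.

120 μCi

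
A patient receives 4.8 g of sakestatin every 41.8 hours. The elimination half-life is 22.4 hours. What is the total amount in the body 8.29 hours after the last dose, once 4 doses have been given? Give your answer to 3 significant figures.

5.09 g

The 4 doses were given 133.69, 91.89, 50.09, 8.29 hours ago.
Total = 4.8·(1/2)^(133.69/22.4) + 4.8·(1/2)^(91.89/22.4) + 4.8·(1/2)^(50.09/22.4) + 4.8·(1/2)^(8.29/22.4)
      = 0.076666 + 0.27948 + 1.0188 + 3.7139 ≈ 5.0889 g.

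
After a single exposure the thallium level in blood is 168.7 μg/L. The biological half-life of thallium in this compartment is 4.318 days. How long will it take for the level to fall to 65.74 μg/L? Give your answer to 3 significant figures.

Fraction remaining = 65.74/168.7 ≈ 0.38969.
n = log₂(168.7/65.74) = ln(2.5662)/ln 2 ≈ 1.3596 half-lives.
t = n × t½ = 1.3596 × 4.318 ≈ 5.8708 days.

5.87 days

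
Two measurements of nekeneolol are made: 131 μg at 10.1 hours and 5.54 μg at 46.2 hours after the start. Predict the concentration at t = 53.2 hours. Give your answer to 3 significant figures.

3.00 μg

Over Δt = 46.2 − 10.1 = 36.1 hours, the level fell by a factor of 131/5.54 ≈ 23.646.
n = log₂(23.646) ≈ 4.5635 half-lives, so t½ = 36.1/4.5635 ≈ 7.9105 hours.
From t = 46.2 to t = 53.2: 5.54 × (1/2)^((53.2−46.2)/7.9105) ≈ 3.0001 μg.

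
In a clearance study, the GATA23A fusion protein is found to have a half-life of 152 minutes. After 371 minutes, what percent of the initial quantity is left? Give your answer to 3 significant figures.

18.4%

n = 371/152 ≈ 2.4408 half-lives.
Fraction remaining = (1/2)^2.4408 ≈ 0.18418, i.e. 18.418%.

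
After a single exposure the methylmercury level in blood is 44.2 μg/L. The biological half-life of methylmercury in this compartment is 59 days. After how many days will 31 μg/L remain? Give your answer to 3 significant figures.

30.2 days

Fraction remaining = 31/44.2 ≈ 0.70136.
n = log₂(44.2/31) = ln(1.4258)/ln 2 ≈ 0.51178 half-lives.
t = n × t½ = 0.51178 × 59 ≈ 30.195 days.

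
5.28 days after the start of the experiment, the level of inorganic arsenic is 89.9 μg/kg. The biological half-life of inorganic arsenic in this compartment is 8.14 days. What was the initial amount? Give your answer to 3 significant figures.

Number of half-lives elapsed: n = 5.28/8.14 ≈ 0.64865.
A₀ = A × 2^n = 89.9 × 2^0.64865 = 89.9 × 1.5677 ≈ 140.94 μg/kg.

141 μg/kg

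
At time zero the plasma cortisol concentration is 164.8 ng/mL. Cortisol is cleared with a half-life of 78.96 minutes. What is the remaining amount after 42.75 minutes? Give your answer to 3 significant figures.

Number of half-lives: n = 42.75/78.96 ≈ 0.54141.
Remaining = 164.8 × (1/2)^0.54141 = 164.8 × 0.6871 ≈ 113.23 ng/mL.

113 ng/mL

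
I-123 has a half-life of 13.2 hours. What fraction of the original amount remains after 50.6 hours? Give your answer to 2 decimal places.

n = 50.6/13.2 ≈ 3.8333 half-lives.
Fraction remaining = (1/2)^3.8333 ≈ 0.070154.

0.07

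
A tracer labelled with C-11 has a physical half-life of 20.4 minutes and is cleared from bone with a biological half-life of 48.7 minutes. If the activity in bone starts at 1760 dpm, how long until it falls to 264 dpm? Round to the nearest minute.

1/t_eff = 1/t_phys + 1/t_biol = 1/20.4 + 1/48.7 = 0.069553 per minute.
t_eff = 20.4 × 48.7 / (20.4 + 48.7) ≈ 14.377 minutes.
n = log₂(1760/264) ≈ 2.737; t = 2.737 × 14.377 ≈ 39.351 minutes.

39 minutes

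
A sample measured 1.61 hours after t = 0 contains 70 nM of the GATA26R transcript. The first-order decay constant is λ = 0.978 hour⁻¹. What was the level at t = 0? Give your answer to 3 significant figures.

338 nM

t½ = ln 2 / λ = 0.69315 / 0.978 ≈ 0.70874 hours.
Number of half-lives elapsed: n = 1.61/0.70874 ≈ 2.2716.
A₀ = A × 2^n = 70 × 2^2.2716 = 70 × 4.8287 ≈ 338.01 nM.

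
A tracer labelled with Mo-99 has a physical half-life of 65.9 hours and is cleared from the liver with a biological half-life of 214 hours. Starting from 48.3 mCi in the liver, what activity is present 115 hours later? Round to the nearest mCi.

10 mCi

1/t_eff = 1/t_phys + 1/t_biol = 1/65.9 + 1/214 = 0.019847 per hour.
t_eff = 65.9 × 214 / (65.9 + 214) ≈ 50.384 hours.
Remaining = 48.3 × (1/2)^(115/50.384) = 48.3 × (1/2)^2.2825 ≈ 9.928 mCi.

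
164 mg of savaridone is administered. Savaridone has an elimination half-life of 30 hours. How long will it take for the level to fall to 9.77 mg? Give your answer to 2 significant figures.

Fraction remaining = 9.77/164 ≈ 0.059573.
n = log₂(164/9.77) = ln(16.786)/ln 2 ≈ 4.0692 half-lives.
t = n × t½ = 4.0692 × 30 ≈ 122.08 hours.

120 hours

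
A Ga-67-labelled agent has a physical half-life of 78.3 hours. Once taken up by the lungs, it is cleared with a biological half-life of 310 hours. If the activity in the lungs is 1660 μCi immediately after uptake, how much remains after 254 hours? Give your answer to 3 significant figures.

99.3 μCi

1/t_eff = 1/t_phys + 1/t_biol = 1/78.3 + 1/310 = 0.015997 per hour.
t_eff = 78.3 × 310 / (78.3 + 310) ≈ 62.511 hours.
Remaining = 1660 × (1/2)^(254/62.511) = 1660 × (1/2)^4.0633 ≈ 99.297 μCi.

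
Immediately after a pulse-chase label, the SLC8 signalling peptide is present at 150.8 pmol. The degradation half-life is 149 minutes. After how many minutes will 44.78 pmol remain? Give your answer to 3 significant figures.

Fraction remaining = 44.78/150.8 ≈ 0.29695.
n = log₂(150.8/44.78) = ln(3.3676)/ln 2 ≈ 1.7517 half-lives.
t = n × t½ = 1.7517 × 149 ≈ 261 minutes.

261 minutes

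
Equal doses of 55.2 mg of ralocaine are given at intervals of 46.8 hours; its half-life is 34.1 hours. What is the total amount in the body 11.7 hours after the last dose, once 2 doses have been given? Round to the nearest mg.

60 mg

The 2 doses were given 58.5, 11.7 hours ago.
Total = 55.2·(1/2)^(58.5/34.1) + 55.2·(1/2)^(11.7/34.1)
      = 16.808 + 43.516 ≈ 60.324 mg.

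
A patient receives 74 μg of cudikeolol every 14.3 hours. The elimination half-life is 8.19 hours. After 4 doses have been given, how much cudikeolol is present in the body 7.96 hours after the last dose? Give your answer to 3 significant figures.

53.3 μg

The 4 doses were given 50.86, 36.56, 22.26, 7.96 hours ago.
Total = 74·(1/2)^(50.86/8.19) + 74·(1/2)^(36.56/8.19) + 74·(1/2)^(22.26/8.19) + 74·(1/2)^(7.96/8.19)
      = 0.99961 + 3.353 + 11.247 + 37.727 ≈ 53.327 μg.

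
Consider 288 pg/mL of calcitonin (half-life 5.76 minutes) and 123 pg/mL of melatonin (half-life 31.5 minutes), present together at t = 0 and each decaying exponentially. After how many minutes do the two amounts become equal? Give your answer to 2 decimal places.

8.65 minutes

Set 288·(1/2)^(t/5.76) = 123·(1/2)^(t/31.5).
Taking log₂: log₂(288/123) = t·(1/5.76 − 1/31.5).
log₂(2.3415) = 1.2274; 1/5.76 − 1/31.5 = 0.14187.
t = 1.2274 / 0.14187 ≈ 8.652 minutes.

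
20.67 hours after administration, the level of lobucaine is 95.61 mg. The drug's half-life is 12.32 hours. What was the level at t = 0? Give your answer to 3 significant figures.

306 mg

Number of half-lives elapsed: n = 20.67/12.32 ≈ 1.6778.
A₀ = A × 2^n = 95.61 × 2^1.6778 = 95.61 × 3.1993 ≈ 305.89 mg.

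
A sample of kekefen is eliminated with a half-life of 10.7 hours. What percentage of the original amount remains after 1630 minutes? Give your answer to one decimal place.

1630 minutes = 27.1667 hours.
n = 27.1667/10.7 ≈ 2.5389 half-lives.
Fraction remaining = (1/2)^2.5389 ≈ 0.17207, i.e. 17.207%.

17.2%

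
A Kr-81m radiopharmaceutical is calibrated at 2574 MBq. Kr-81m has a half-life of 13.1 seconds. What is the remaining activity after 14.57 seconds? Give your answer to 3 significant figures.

1190 MBq

Number of half-lives: n = 14.57/13.1 ≈ 1.1122.
Remaining = 2574 × (1/2)^1.1122 = 2574 × 0.46258 ≈ 1190.7 MBq.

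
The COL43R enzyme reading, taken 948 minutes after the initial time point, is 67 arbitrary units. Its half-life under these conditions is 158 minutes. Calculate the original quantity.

4288 arbitrary units

Number of half-lives elapsed: n = 948/158 ≈ 6.
A₀ = A × 2^n = 67 × 2^6 = 67 × 64 ≈ 4288 arbitrary units.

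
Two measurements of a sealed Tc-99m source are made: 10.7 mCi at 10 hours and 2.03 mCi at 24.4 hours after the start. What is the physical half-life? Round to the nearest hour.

Over Δt = 24.4 − 10 = 14.4 hours, the level fell by a factor of 10.7/2.03 ≈ 5.2709.
n = log₂(5.2709) ≈ 2.3981 half-lives, so t½ = 14.4/2.3981 ≈ 6.0049 hours.

6 hours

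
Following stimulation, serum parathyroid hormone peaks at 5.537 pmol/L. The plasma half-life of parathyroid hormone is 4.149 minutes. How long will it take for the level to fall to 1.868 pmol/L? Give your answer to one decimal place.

Fraction remaining = 1.868/5.537 ≈ 0.33737.
n = log₂(5.537/1.868) = ln(2.9641)/ln 2 ≈ 1.5676 half-lives.
t = n × t½ = 1.5676 × 4.149 ≈ 6.504 minutes.

6.5 minutes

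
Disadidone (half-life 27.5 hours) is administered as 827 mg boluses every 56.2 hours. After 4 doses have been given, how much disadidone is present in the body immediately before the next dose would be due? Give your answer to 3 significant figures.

The 4 doses were given 224.8, 168.6, 112.4, 56.2 hours ago.
Total = 827·(1/2)^(224.8/27.5) + 827·(1/2)^(168.6/27.5) + 827·(1/2)^(112.4/27.5) + 827·(1/2)^(56.2/27.5)
      = 2.8623 + 11.801 + 48.653 + 200.59 ≈ 263.91 mg.

264 mg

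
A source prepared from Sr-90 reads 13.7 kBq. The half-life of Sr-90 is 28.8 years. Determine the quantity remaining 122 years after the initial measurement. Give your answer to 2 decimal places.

0.73 kBq

Number of half-lives: n = 122/28.8 ≈ 4.2361.
Remaining = 13.7 × (1/2)^4.2361 = 13.7 × 0.053064 ≈ 0.72698 kBq.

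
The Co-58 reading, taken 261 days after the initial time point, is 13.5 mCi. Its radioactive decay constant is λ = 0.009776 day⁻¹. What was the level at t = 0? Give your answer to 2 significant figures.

170 mCi

t½ = ln 2 / λ = 0.69315 / 0.009776 ≈ 70.903 days.
Number of half-lives elapsed: n = 261/70.903 ≈ 3.6811.
A₀ = A × 2^n = 13.5 × 2^3.6811 = 13.5 × 12.827 ≈ 173.16 mCi.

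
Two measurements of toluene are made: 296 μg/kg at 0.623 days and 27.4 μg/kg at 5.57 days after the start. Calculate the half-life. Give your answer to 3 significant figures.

1.44 days

Over Δt = 5.57 − 0.623 = 4.947 days, the level fell by a factor of 296/27.4 ≈ 10.803.
n = log₂(10.803) ≈ 3.4333 half-lives, so t½ = 4.947/3.4333 ≈ 1.4409 days.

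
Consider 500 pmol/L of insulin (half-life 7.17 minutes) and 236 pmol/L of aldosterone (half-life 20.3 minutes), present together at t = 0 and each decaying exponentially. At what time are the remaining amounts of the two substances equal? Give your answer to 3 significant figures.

Set 500·(1/2)^(t/7.17) = 236·(1/2)^(t/20.3).
Taking log₂: log₂(500/236) = t·(1/7.17 − 1/20.3).
log₂(2.1186) = 1.0831; 1/7.17 − 1/20.3 = 0.090209.
t = 1.0831 / 0.090209 ≈ 12.007 minutes.

12.0 minutes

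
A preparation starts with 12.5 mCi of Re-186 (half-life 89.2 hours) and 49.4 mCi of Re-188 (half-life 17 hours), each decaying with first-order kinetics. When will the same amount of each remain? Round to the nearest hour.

Set 12.5·(1/2)^(t/89.2) = 49.4·(1/2)^(t/17).
Taking log₂: log₂(12.5/49.4) = t·(1/89.2 − 1/17).
log₂(0.25304) = -1.9826; 1/89.2 − 1/17 = -0.047613.
t = -1.9826 / -0.047613 ≈ 41.64 hours.

42 hours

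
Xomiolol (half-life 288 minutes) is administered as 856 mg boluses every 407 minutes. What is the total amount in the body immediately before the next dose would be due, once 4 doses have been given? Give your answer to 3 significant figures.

The 4 doses were given 1628, 1221, 814, 407 minutes ago.
Total = 856·(1/2)^(1628/288) + 856·(1/2)^(1221/288) + 856·(1/2)^(814/288) + 856·(1/2)^(407/288)
      = 17.014 + 45.314 + 120.68 + 321.41 ≈ 504.42 mg.

504 mg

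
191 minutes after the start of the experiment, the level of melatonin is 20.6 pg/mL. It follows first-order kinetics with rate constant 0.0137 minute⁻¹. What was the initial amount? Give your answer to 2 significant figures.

280 pg/mL

t½ = ln 2 / k = 0.69315 / 0.0137 ≈ 50.595 minutes.
Number of half-lives elapsed: n = 191/50.595 ≈ 3.7751.
A₀ = A × 2^n = 20.6 × 2^3.7751 = 20.6 × 13.69 ≈ 282.02 pg/mL.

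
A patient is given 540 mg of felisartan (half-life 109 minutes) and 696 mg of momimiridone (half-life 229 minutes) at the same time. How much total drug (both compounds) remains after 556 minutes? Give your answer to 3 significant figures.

145 mg

felisartan: 540 × (1/2)^(556/109) = 540 × (1/2)^5.1009 ≈ 15.735 mg.
momimiridone: 696 × (1/2)^(556/229) = 696 × (1/2)^2.4279 ≈ 129.34 mg.
Total = 15.735 + 129.34 ≈ 145.07 mg.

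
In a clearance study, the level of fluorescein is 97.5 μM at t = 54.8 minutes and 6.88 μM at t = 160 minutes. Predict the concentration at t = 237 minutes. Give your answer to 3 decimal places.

Over Δt = 160 − 54.8 = 105.2 minutes, the level fell by a factor of 97.5/6.88 ≈ 14.172.
n = log₂(14.172) ≈ 3.8249 half-lives, so t½ = 105.2/3.8249 ≈ 27.504 minutes.
From t = 160 to t = 237: 6.88 × (1/2)^((237−160)/27.504) ≈ 0.98815 μM.

0.988 μM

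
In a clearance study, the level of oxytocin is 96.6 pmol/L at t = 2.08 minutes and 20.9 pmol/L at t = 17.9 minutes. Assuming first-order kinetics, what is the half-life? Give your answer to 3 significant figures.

Over Δt = 17.9 − 2.08 = 15.82 minutes, the level fell by a factor of 96.6/20.9 ≈ 4.622.
n = log₂(4.622) ≈ 2.2085 half-lives, so t½ = 15.82/2.2085 ≈ 7.1632 minutes.

7.16 minutes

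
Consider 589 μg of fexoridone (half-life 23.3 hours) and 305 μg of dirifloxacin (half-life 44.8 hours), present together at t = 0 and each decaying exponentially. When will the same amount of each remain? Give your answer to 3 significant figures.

46.1 hours

Set 589·(1/2)^(t/23.3) = 305·(1/2)^(t/44.8).
Taking log₂: log₂(589/305) = t·(1/23.3 − 1/44.8).
log₂(1.9311) = 0.94946; 1/23.3 − 1/44.8 = 0.020597.
t = 0.94946 / 0.020597 ≈ 46.097 hours.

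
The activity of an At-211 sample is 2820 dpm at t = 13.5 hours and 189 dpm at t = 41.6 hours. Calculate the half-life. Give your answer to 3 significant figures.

Over Δt = 41.6 − 13.5 = 28.1 hours, the level fell by a factor of 2820/189 ≈ 14.921.
n = log₂(14.921) ≈ 3.8992 half-lives, so t½ = 28.1/3.8992 ≈ 7.2065 hours.

7.21 hours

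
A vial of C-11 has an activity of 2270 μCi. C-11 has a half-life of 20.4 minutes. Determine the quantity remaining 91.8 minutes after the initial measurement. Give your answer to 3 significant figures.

100 μCi

Number of half-lives: n = 91.8/20.4 ≈ 4.5.
Remaining = 2270 × (1/2)^4.5 = 2270 × 0.044194 ≈ 100.32 μCi.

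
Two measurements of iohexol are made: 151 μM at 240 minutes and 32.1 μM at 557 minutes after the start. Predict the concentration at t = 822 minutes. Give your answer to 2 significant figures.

8.8 μM

Over Δt = 557 − 240 = 317 minutes, the level fell by a factor of 151/32.1 ≈ 4.704.
n = log₂(4.704) ≈ 2.2339 half-lives, so t½ = 317/2.2339 ≈ 141.9 minutes.
From t = 557 to t = 822: 32.1 × (1/2)^((822−557)/141.9) ≈ 8.7972 μM.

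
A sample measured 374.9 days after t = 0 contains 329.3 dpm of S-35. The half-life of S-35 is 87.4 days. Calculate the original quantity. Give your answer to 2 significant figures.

Number of half-lives elapsed: n = 374.9/87.4 ≈ 4.2895.
A₀ = A × 2^n = 329.3 × 2^4.2895 = 329.3 × 19.555 ≈ 6439.5 dpm.

6400 dpm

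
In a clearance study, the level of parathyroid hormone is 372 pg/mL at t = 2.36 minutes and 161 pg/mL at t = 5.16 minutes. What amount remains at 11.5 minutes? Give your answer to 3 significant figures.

24.2 pg/mL

Over Δt = 5.16 − 2.36 = 2.8 minutes, the level fell by a factor of 372/161 ≈ 2.3106.
n = log₂(2.3106) ≈ 1.2082 half-lives, so t½ = 2.8/1.2082 ≈ 2.3174 minutes.
From t = 5.16 to t = 11.5: 161 × (1/2)^((11.5−5.16)/2.3174) ≈ 24.169 pg/mL.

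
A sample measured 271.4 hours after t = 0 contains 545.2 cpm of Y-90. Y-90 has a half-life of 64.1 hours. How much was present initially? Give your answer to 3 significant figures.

Number of half-lives elapsed: n = 271.4/64.1 ≈ 4.234.
A₀ = A × 2^n = 545.2 × 2^4.234 = 545.2 × 18.818 ≈ 10259 cpm.

10300 cpm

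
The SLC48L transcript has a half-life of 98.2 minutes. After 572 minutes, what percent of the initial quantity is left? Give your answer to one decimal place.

1.8%

n = 572/98.2 ≈ 5.8248 half-lives.
Fraction remaining = (1/2)^5.8248 ≈ 0.017642, i.e. 1.7642%.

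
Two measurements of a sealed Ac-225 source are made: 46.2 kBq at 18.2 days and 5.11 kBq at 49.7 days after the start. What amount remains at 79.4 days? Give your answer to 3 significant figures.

0.641 kBq

Over Δt = 49.7 − 18.2 = 31.5 days, the level fell by a factor of 46.2/5.11 ≈ 9.0411.
n = log₂(9.0411) ≈ 3.1765 half-lives, so t½ = 31.5/3.1765 ≈ 9.9166 days.
From t = 49.7 to t = 79.4: 5.11 × (1/2)^((79.4−49.7)/9.9166) ≈ 0.64097 kBq.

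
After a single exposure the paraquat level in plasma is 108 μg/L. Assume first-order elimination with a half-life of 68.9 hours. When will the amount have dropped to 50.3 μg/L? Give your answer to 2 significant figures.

Fraction remaining = 50.3/108 ≈ 0.46574.
n = log₂(108/50.3) = ln(2.1471)/ln 2 ≈ 1.1024 half-lives.
t = n × t½ = 1.1024 × 68.9 ≈ 75.955 hours.

76 hours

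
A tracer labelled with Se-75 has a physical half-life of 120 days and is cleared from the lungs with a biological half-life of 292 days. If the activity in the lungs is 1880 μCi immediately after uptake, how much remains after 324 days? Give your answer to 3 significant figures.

134 μCi

1/t_eff = 1/t_phys + 1/t_biol = 1/120 + 1/292 = 0.011758 per day.
t_eff = 120 × 292 / (120 + 292) ≈ 85.049 days.
Remaining = 1880 × (1/2)^(324/85.049) = 1880 × (1/2)^3.8096 ≈ 134.08 μCi.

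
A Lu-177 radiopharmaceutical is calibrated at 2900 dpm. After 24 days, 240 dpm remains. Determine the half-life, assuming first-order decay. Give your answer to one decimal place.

A/A₀ = 240/2900 ≈ 0.082759.
n = log₂(12.083) ≈ 3.5949 half-lives elapsed in 24 days.
t½ = 24/3.5949 ≈ 6.676 days.

6.7 days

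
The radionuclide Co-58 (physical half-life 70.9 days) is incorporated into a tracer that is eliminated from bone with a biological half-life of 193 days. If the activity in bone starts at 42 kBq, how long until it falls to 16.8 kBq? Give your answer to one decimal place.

68.5 days

1/t_eff = 1/t_phys + 1/t_biol = 1/70.9 + 1/193 = 0.019286 per day.
t_eff = 70.9 × 193 / (70.9 + 193) ≈ 51.852 days.
n = log₂(42/16.8) ≈ 1.3219; t = 1.3219 × 51.852 ≈ 68.544 days.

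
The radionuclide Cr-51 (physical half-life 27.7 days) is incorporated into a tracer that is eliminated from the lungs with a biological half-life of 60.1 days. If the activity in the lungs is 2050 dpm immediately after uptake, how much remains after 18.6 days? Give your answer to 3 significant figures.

1040 dpm

1/t_eff = 1/t_phys + 1/t_biol = 1/27.7 + 1/60.1 = 0.05274 per day.
t_eff = 27.7 × 60.1 / (27.7 + 60.1) ≈ 18.961 days.
Remaining = 2050 × (1/2)^(18.6/18.961) = 2050 × (1/2)^0.98096 ≈ 1038.6 dpm.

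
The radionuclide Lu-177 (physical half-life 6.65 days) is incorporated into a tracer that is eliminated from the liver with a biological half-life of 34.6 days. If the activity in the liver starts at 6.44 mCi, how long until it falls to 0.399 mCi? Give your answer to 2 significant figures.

1/t_eff = 1/t_phys + 1/t_biol = 1/6.65 + 1/34.6 = 0.17928 per day.
t_eff = 6.65 × 34.6 / (6.65 + 34.6) ≈ 5.5779 days.
n = log₂(6.44/0.399) ≈ 4.0126; t = 4.0126 × 5.5779 ≈ 22.382 days.

22 days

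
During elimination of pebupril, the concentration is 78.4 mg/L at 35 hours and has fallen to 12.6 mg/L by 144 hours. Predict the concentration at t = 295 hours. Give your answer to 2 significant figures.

Over Δt = 144 − 35 = 109 hours, the level fell by a factor of 78.4/12.6 ≈ 6.2222.
n = log₂(6.2222) ≈ 2.6374 half-lives, so t½ = 109/2.6374 ≈ 41.328 hours.
From t = 144 to t = 295: 12.6 × (1/2)^((295−144)/41.328) ≈ 1.0012 mg/L.

1.0 mg/L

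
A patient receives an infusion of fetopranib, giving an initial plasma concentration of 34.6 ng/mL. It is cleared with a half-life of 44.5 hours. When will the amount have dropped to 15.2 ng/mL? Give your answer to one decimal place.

52.8 hours

Fraction remaining = 15.2/34.6 ≈ 0.43931.
n = log₂(34.6/15.2) = ln(2.2763)/ln 2 ≈ 1.1867 half-lives.
t = n × t½ = 1.1867 × 44.5 ≈ 52.808 hours.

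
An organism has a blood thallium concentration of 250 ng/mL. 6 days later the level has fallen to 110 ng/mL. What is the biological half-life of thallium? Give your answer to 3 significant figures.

5.07 days

A/A₀ = 110/250 ≈ 0.44.
n = log₂(2.2727) ≈ 1.1844 half-lives elapsed in 6 days.
t½ = 6/1.1844 ≈ 5.0658 days.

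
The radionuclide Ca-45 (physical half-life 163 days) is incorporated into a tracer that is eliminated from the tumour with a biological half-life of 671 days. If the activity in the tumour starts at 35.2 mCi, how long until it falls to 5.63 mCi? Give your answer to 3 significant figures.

347 days

1/t_eff = 1/t_phys + 1/t_biol = 1/163 + 1/671 = 0.0076253 per day.
t_eff = 163 × 671 / (163 + 671) ≈ 131.14 days.
n = log₂(35.2/5.63) ≈ 2.6444; t = 2.6444 × 131.14 ≈ 346.79 days.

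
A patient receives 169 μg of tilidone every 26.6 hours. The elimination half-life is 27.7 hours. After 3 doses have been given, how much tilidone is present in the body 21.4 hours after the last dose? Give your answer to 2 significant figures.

The 3 doses were given 74.6, 48, 21.4 hours ago.
Total = 169·(1/2)^(74.6/27.7) + 169·(1/2)^(48/27.7) + 169·(1/2)^(21.4/27.7)
      = 26.132 + 50.845 + 98.929 ≈ 175.91 μg.

180 μg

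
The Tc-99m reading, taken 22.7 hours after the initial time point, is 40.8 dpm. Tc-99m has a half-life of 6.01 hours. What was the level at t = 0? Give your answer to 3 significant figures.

559 dpm

Number of half-lives elapsed: n = 22.7/6.01 ≈ 3.777.
A₀ = A × 2^n = 40.8 × 2^3.777 = 40.8 × 13.709 ≈ 559.32 dpm.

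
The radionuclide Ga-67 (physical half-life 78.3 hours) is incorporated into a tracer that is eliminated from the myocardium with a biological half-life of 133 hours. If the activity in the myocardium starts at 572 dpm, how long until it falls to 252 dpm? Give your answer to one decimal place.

58.3 hours

1/t_eff = 1/t_phys + 1/t_biol = 1/78.3 + 1/133 = 0.02029 per hour.
t_eff = 78.3 × 133 / (78.3 + 133) ≈ 49.285 hours.
n = log₂(572/252) ≈ 1.1826; t = 1.1826 × 49.285 ≈ 58.284 hours.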